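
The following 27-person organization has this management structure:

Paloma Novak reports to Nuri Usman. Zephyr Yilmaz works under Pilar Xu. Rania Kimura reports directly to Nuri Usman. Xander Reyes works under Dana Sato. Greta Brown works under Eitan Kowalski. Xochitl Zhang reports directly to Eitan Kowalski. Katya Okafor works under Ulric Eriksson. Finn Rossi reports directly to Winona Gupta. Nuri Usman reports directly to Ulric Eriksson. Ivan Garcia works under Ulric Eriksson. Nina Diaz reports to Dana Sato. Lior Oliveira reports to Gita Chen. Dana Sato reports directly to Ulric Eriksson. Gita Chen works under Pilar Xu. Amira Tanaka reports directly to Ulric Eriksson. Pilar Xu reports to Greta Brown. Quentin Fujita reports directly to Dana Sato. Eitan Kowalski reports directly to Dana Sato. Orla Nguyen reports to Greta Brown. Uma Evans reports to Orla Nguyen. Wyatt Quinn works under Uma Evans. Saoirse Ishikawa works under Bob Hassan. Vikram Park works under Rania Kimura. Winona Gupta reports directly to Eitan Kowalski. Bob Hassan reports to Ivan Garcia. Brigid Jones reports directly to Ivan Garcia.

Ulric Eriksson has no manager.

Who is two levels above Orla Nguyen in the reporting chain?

Orla Nguyen reports to Greta Brown, and Greta Brown reports to Eitan Kowalski. So Orla Nguyen's skip-level manager is Eitan Kowalski.

Eitan Kowalski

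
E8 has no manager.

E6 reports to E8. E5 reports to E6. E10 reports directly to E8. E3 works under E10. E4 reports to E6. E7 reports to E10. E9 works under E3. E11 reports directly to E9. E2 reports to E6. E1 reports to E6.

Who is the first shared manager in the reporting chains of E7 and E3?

E7's chain of managers is E10, E8. E3's chain of managers is E10, E8. The first manager that appears in both chains is E10.

E10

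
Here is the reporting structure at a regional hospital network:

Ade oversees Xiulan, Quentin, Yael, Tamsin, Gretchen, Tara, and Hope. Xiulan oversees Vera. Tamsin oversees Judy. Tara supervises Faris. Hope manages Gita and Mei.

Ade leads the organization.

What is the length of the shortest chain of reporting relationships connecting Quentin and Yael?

2

Quentin is 1 level below Ade, and Yael is 1 level below Ade (their lowest common manager). The shortest path runs up from Quentin to Ade and back down to Yael: 1 + 1 = 2 links.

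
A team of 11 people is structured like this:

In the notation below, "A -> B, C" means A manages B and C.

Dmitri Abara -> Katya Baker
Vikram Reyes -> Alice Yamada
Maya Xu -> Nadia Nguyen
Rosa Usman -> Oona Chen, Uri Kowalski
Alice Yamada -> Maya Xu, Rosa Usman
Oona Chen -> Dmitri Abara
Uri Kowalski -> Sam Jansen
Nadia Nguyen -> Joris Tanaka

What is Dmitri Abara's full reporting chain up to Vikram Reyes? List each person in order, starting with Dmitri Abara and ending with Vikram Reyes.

Dmitri Abara -> Oona Chen -> Rosa Usman -> Alice Yamada -> Vikram Reyes

Dmitri Abara reports to Oona Chen. Oona Chen reports to Rosa Usman. Rosa Usman reports to Alice Yamada. Alice Yamada reports to Vikram Reyes. Vikram Reyes is at the top.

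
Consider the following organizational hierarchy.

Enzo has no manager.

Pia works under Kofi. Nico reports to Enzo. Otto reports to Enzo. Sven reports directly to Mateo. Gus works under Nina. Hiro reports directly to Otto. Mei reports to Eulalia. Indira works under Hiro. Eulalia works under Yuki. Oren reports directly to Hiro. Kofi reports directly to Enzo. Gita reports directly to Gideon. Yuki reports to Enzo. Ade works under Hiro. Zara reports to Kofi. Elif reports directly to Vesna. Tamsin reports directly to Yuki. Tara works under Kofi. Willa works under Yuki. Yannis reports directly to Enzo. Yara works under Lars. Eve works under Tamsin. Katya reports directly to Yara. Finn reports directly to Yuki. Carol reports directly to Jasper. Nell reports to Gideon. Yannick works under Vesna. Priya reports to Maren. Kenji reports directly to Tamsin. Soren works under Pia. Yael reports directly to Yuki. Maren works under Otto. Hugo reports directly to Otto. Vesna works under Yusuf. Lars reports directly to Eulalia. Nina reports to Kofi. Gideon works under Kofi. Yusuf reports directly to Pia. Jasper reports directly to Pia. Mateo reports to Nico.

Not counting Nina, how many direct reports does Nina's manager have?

Nina reports to Kofi. Kofi's other direct reports are Gideon, Zara, Tara, Pia — 4 peers.

4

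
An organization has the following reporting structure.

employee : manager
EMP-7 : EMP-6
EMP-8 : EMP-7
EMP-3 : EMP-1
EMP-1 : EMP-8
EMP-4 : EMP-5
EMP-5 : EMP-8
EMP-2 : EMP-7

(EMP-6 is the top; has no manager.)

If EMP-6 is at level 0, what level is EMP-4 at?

Chain from EMP-4 up to EMP-6: EMP-4 → EMP-5 → EMP-8 → EMP-7 → EMP-6. That is 4 steps up, so EMP-4 is 4 levels below EMP-6.

4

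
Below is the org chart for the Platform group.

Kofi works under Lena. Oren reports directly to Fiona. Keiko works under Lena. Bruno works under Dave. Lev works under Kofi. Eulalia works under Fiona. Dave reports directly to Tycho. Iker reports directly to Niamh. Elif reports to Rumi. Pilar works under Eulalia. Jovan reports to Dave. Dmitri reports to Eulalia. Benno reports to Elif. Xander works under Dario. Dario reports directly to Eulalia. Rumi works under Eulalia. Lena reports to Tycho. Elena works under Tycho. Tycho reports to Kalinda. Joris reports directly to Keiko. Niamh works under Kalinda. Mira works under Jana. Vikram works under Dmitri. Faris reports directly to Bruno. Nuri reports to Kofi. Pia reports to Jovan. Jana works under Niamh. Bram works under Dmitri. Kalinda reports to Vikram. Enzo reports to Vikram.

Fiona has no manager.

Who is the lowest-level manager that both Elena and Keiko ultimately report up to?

Elena's chain of managers is Tycho, Kalinda, Vikram, Dmitri, Eulalia, Fiona. Keiko's chain of managers is Lena, Tycho, Kalinda, Vikram, Dmitri, Eulalia, Fiona. The first manager that appears in both chains is Tycho.

Tycho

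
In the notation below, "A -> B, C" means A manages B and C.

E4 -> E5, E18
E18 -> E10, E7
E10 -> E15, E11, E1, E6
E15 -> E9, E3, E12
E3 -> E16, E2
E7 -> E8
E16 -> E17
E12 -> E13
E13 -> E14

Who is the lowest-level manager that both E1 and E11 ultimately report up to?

E10

E1's chain of managers is E10, E18, E4. E11's chain of managers is E10, E18, E4. The first manager that appears in both chains is E10.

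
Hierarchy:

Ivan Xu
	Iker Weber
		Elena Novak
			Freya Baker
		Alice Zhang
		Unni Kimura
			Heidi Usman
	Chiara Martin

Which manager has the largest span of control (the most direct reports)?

Iker Weber

Direct-report counts: Ivan Xu has 2; Iker Weber has 3; Unni Kimura has 1; Elena Novak has 1. The largest is 3, held by Iker Weber.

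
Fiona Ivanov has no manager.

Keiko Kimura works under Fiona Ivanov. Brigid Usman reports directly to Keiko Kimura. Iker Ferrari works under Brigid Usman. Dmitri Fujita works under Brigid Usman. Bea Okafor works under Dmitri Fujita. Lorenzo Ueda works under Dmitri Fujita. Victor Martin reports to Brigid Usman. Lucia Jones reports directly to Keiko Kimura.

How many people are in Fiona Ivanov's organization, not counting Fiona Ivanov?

8

Fiona Ivanov directly manages Keiko Kimura. Under Keiko Kimura: Lucia Jones, Brigid Usman, Victor Martin, Dmitri Fujita, Lorenzo Ueda, Bea Okafor, Iker Ferrari (7). That's 8 in total.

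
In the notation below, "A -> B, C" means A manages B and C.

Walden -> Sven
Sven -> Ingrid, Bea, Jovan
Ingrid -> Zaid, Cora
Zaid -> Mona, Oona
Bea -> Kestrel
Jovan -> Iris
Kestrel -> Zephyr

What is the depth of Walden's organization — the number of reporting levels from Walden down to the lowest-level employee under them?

The longest chain under Walden runs Walden → Sven → Bea → Kestrel → Zephyr, which is 4 levels below Walden.

4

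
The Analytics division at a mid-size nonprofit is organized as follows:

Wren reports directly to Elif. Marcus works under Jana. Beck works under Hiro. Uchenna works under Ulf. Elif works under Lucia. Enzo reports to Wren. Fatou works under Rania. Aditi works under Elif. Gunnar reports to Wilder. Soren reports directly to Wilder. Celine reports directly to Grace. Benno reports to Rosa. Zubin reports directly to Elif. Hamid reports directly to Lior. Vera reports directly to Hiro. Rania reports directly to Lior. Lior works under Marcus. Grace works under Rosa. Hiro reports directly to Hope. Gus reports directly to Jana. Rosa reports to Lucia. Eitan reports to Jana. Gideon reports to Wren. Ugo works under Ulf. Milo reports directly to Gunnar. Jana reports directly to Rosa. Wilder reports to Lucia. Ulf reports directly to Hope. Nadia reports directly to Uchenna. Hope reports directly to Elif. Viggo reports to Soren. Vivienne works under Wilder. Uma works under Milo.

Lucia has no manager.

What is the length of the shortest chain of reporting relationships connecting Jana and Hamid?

Hamid is in Jana's organization: the chain from Hamid up to Jana is Hamid → Lior → Marcus → Jana, which is 3 links.

3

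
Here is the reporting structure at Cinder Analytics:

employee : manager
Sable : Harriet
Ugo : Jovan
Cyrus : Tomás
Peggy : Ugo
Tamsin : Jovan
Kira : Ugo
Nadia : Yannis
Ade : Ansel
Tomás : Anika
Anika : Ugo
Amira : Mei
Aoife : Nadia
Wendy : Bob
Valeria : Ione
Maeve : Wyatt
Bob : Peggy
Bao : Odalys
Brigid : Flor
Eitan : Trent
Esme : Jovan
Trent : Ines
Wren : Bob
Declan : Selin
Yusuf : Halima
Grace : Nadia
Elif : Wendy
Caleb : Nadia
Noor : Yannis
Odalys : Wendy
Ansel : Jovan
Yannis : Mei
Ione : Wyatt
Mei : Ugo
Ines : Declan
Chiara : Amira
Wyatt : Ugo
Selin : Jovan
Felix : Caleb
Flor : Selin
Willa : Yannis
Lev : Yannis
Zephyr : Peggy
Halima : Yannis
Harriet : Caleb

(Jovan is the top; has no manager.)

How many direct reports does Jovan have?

5

Jovan directly manages Ugo, Selin, Ansel, Esme, Tamsin. That is 5 direct reports.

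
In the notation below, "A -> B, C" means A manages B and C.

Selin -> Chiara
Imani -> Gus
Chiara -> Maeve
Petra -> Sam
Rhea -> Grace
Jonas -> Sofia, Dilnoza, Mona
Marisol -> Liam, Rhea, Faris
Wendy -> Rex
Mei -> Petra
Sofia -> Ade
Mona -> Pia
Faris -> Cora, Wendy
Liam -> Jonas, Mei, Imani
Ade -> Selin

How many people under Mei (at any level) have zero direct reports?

1

The only person in Mei's organization with no one reporting to them is Sam. That is 1.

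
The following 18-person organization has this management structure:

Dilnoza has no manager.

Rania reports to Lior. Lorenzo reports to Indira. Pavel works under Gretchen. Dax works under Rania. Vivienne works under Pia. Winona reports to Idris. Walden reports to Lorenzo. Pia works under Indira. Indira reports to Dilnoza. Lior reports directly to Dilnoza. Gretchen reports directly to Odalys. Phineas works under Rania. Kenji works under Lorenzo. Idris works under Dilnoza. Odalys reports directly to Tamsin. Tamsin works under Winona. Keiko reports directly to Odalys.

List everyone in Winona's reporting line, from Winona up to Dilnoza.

Winona -> Idris -> Dilnoza

Winona reports to Idris. Idris reports to Dilnoza. Dilnoza is at the top.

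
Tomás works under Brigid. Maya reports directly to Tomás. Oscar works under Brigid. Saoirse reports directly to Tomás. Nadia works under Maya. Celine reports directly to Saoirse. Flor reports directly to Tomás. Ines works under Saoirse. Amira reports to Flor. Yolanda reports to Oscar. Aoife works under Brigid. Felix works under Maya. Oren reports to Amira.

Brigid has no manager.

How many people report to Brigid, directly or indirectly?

Brigid directly manages Tomás, Oscar, Aoife. Under Tomás: Flor, Amira, Oren, Saoirse, Ines, Celine, Maya, Felix, Nadia (9). Under Oscar: Yolanda (1). Aoife has no reports. So Brigid's organization is 3 direct reports plus everyone under them: 10 + 2 + 1 = 13.

13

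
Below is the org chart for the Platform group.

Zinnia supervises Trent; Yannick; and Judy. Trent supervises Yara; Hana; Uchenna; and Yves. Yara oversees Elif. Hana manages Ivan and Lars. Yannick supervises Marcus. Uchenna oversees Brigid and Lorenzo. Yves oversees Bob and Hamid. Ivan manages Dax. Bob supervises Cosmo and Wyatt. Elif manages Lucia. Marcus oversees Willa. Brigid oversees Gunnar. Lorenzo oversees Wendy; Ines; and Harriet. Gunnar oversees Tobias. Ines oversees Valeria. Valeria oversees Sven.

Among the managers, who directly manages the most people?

Trent

Direct-report counts: Zinnia has 3; Yannick has 1; Marcus has 1; Trent has 4; Yves has 2; Bob has 2; Uchenna has 2; Lorenzo has 3; Ines has 1; Valeria has 1; Brigid has 1; Gunnar has 1; Hana has 2; Ivan has 1; Yara has 1; Elif has 1. The largest is 4, held by Trent.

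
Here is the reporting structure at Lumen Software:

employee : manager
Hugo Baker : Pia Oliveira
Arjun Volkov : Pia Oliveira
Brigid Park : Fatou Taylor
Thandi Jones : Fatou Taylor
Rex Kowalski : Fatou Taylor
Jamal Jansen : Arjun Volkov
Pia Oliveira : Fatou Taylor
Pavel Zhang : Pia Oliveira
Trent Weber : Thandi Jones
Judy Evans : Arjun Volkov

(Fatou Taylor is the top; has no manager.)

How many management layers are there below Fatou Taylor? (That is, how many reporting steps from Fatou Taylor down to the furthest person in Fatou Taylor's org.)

3

The longest chain under Fatou Taylor runs Fatou Taylor → Pia Oliveira → Arjun Volkov → Judy Evans, which is 3 levels below Fatou Taylor.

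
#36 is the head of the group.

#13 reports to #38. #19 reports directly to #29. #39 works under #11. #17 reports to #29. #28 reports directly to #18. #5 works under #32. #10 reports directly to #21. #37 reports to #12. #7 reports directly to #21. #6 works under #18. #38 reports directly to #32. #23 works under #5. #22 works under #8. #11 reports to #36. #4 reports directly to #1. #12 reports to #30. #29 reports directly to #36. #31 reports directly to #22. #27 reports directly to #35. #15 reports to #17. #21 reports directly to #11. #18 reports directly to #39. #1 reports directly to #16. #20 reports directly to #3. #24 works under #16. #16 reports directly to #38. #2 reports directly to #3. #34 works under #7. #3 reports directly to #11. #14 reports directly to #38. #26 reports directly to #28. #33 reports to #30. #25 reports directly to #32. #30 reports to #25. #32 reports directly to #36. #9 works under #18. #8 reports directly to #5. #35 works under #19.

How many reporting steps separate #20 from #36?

3

Chain from #20 up to #36: #20 → #3 → #11 → #36. That is 3 steps up, so #20 is 3 levels below #36.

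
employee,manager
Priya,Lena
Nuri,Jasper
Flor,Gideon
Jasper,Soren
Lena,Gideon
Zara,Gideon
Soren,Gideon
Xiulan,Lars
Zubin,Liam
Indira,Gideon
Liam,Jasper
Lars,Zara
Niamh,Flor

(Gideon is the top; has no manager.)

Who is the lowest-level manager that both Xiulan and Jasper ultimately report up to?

Xiulan's chain of managers is Lars, Zara, Gideon. Jasper's chain of managers is Soren, Gideon. The first manager that appears in both chains is Gideon.

Gideon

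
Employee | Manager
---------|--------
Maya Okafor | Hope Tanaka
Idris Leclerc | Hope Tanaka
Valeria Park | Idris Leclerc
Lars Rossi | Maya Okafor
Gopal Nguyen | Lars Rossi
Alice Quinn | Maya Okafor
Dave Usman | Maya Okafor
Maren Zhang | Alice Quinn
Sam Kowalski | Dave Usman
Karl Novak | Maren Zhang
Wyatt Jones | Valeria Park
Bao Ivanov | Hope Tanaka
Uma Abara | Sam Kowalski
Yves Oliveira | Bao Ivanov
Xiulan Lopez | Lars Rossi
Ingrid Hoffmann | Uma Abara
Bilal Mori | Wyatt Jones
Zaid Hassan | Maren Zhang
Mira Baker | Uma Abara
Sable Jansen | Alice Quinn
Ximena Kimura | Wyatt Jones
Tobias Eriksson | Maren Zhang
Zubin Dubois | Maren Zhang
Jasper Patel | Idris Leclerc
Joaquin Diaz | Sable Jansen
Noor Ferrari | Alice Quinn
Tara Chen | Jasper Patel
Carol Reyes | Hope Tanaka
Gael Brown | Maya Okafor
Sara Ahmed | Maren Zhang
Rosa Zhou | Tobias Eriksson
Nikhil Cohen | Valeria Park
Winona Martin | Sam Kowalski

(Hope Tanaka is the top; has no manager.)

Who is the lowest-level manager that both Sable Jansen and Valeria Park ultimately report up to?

Sable Jansen's chain of managers is Alice Quinn, Maya Okafor, Hope Tanaka. Valeria Park's chain of managers is Idris Leclerc, Hope Tanaka. The first manager that appears in both chains is Hope Tanaka.

Hope Tanaka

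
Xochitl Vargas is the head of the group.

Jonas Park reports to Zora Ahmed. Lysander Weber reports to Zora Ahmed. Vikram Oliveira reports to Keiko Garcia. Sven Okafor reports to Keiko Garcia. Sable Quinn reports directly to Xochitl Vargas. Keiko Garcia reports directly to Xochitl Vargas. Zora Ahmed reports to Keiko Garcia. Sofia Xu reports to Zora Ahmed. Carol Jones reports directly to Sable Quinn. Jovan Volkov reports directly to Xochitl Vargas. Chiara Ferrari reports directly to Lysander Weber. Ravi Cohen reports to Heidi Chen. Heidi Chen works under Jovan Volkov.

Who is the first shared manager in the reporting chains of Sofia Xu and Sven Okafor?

Keiko Garcia

Sofia Xu's chain of managers is Zora Ahmed, Keiko Garcia, Xochitl Vargas. Sven Okafor's chain of managers is Keiko Garcia, Xochitl Vargas. The first manager that appears in both chains is Keiko Garcia.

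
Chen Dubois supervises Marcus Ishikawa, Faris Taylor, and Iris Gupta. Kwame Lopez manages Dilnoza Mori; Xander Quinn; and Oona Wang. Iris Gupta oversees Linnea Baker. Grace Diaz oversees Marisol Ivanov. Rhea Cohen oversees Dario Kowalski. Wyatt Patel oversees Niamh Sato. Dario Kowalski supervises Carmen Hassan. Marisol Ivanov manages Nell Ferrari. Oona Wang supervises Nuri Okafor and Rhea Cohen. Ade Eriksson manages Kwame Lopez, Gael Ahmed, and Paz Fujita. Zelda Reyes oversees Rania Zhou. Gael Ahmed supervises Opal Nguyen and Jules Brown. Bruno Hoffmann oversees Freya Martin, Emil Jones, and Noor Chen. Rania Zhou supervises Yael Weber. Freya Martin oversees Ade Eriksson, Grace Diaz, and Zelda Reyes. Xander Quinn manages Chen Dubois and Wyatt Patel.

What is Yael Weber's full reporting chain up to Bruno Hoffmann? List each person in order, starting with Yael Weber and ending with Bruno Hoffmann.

Yael Weber reports to Rania Zhou. Rania Zhou reports to Zelda Reyes. Zelda Reyes reports to Freya Martin. Freya Martin reports to Bruno Hoffmann. Bruno Hoffmann is at the top.

Yael Weber -> Rania Zhou -> Zelda Reyes -> Freya Martin -> Bruno Hoffmann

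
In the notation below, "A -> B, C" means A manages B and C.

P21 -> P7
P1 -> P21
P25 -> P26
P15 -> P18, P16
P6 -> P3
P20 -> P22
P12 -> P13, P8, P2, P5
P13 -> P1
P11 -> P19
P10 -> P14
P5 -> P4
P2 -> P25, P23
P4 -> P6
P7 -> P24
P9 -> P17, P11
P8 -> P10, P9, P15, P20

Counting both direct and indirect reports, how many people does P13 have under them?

P13 directly manages P1. Under P1: P21, P7, P24 (3). That's 4 in total.

4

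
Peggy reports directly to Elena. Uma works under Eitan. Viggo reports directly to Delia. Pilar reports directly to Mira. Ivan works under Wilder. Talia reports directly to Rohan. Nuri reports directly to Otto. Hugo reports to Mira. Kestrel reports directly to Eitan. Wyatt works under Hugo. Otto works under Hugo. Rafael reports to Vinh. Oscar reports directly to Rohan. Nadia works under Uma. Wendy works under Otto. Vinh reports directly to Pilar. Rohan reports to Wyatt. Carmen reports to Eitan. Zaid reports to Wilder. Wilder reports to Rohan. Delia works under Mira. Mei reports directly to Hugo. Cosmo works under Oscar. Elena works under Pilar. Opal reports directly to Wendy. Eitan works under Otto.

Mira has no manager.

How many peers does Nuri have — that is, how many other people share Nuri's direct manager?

2

Nuri reports to Otto. Otto's other direct reports are Eitan, Wendy — 2 peers.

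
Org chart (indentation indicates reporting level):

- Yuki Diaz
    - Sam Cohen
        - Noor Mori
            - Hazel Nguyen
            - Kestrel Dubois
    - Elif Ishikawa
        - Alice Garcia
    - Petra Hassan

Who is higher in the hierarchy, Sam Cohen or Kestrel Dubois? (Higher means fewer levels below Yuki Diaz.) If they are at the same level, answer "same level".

Sam Cohen

Sam Cohen is 1 level below Yuki Diaz; Kestrel Dubois is 3. Sam Cohen is higher.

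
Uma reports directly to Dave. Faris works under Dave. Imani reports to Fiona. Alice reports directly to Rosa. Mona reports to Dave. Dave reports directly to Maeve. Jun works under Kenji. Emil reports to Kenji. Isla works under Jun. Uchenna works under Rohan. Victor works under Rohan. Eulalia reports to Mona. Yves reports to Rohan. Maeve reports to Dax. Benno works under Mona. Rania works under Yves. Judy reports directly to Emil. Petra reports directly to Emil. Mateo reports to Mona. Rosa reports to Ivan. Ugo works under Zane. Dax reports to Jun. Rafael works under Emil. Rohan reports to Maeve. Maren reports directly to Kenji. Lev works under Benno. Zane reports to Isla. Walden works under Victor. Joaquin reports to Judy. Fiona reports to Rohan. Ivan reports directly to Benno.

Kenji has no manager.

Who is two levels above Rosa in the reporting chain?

Benno

Rosa reports to Ivan, and Ivan reports to Benno. So Rosa's skip-level manager is Benno.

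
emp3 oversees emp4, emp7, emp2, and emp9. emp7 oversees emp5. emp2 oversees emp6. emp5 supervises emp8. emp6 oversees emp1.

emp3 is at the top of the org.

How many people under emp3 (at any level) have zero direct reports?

The people in emp3's organization with no one reporting to them are emp9, emp4, emp1, emp8. That is 4.

4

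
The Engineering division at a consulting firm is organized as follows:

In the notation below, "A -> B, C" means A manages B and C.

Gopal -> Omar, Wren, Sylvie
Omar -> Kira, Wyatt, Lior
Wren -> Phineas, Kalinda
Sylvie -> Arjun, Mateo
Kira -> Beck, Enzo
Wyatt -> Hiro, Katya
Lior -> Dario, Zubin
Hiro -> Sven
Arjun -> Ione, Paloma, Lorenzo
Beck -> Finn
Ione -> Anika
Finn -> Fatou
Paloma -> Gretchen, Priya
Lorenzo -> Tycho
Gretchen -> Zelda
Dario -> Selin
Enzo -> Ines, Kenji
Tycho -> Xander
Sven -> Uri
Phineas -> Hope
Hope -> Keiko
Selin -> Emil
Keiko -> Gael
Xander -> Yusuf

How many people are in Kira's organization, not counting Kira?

6

Kira directly manages Beck, Enzo. Under Beck: Finn, Fatou (2). Under Enzo: Kenji, Ines (2). So Kira's organization is 2 direct reports plus everyone under them: 3 + 3 = 6.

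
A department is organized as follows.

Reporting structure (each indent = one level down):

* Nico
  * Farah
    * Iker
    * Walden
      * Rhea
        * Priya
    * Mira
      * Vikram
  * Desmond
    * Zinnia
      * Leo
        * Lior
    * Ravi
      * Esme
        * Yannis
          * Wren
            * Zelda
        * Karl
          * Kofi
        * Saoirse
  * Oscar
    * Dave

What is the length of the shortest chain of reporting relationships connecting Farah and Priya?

3

Priya is in Farah's organization: the chain from Priya up to Farah is Priya → Rhea → Walden → Farah, which is 3 links.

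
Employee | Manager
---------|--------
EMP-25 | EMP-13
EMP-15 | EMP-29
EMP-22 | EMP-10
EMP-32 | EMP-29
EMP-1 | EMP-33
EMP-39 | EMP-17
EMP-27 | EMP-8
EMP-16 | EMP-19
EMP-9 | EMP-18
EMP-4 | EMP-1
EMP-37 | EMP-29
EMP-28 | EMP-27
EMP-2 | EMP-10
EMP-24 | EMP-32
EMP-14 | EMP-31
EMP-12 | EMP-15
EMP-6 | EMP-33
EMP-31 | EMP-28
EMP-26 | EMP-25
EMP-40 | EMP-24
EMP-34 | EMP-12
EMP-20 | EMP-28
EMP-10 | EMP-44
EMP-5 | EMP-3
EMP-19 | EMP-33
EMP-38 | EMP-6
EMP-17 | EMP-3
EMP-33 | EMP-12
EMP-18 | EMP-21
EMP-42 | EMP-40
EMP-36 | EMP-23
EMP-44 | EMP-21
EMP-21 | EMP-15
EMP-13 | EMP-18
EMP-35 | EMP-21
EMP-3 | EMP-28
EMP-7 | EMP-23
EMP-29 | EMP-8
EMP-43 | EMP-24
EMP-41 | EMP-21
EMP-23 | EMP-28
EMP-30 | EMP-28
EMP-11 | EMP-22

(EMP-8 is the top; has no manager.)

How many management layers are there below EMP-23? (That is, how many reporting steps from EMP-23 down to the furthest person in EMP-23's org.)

The longest chain under EMP-23 runs EMP-23 → EMP-36, which is 1 level below EMP-23.

1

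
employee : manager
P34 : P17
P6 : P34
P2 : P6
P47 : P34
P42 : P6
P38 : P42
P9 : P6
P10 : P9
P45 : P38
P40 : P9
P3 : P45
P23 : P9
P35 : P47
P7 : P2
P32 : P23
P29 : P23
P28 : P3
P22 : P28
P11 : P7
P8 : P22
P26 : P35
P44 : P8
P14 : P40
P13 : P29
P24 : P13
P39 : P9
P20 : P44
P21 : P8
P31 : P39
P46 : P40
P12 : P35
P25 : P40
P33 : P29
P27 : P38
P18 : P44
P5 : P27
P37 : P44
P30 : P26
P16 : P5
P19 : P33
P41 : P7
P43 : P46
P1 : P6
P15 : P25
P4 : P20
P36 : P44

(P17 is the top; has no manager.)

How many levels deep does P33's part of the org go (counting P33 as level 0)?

The longest chain under P33 runs P33 → P19, which is 1 level below P33.

1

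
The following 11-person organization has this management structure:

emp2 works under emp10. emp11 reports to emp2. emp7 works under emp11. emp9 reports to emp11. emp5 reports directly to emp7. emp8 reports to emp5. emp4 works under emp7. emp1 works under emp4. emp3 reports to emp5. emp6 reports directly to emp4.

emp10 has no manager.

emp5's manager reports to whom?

emp11

emp5 reports to emp7, and emp7 reports to emp11. So emp5's skip-level manager is emp11.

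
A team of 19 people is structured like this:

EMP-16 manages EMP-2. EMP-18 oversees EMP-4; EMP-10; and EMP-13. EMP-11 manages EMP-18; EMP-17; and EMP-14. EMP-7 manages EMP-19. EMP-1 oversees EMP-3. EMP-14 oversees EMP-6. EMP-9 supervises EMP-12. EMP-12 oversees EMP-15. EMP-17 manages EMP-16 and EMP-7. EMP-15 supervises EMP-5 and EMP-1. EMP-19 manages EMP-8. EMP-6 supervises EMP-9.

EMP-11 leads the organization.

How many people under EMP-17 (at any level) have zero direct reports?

2

The people in EMP-17's organization with no one reporting to them are EMP-8, EMP-2. That is 2.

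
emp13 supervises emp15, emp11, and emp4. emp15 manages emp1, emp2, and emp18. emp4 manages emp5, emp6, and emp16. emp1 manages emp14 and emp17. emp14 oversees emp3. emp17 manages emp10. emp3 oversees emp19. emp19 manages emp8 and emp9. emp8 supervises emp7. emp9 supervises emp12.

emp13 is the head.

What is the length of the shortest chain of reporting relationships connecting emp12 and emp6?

emp12 is 7 levels below emp13, and emp6 is 2 levels below emp13 (their lowest common manager). The shortest path runs up from emp12 to emp13 and back down to emp6: 7 + 2 = 9 links.

9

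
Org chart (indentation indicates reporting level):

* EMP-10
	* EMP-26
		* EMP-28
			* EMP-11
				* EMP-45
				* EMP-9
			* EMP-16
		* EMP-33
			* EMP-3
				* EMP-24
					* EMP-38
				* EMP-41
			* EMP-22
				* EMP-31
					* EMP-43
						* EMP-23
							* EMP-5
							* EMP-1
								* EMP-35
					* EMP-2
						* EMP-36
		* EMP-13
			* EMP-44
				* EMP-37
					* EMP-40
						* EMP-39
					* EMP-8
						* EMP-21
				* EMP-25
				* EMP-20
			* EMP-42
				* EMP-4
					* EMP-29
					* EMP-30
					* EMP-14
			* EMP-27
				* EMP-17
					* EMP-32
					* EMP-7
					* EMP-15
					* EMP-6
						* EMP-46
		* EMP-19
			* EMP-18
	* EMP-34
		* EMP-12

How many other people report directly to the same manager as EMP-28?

3

EMP-28 reports to EMP-26. EMP-26's other direct reports are EMP-33, EMP-13, EMP-19 — 3 peers.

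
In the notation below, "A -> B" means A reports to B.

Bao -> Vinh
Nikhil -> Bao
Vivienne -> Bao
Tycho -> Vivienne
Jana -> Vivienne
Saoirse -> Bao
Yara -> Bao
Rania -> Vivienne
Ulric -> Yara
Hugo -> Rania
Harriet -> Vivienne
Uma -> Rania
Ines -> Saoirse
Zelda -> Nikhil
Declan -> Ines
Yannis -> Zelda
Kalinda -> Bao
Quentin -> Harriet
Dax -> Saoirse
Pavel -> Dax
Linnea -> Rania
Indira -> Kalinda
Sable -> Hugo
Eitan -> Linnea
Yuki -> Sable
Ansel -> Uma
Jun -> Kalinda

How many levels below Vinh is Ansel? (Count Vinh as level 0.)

5

Chain from Ansel up to Vinh: Ansel → Uma → Rania → Vivienne → Bao → Vinh. That is 5 steps up, so Ansel is 5 levels below Vinh.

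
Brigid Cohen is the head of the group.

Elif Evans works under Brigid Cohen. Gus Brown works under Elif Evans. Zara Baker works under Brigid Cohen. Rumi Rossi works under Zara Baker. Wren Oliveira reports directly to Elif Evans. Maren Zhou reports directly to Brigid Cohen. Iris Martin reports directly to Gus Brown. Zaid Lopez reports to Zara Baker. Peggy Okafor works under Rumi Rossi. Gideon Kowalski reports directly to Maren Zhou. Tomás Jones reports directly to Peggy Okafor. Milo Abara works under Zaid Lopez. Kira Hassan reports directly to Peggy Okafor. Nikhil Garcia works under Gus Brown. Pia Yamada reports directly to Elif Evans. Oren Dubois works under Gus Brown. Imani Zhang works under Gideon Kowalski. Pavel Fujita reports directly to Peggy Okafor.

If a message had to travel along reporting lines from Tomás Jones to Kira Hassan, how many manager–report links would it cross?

Tomás Jones is 1 level below Peggy Okafor, and Kira Hassan is 1 level below Peggy Okafor (their lowest common manager). The shortest path runs up from Tomás Jones to Peggy Okafor and back down to Kira Hassan: 1 + 1 = 2 links.

2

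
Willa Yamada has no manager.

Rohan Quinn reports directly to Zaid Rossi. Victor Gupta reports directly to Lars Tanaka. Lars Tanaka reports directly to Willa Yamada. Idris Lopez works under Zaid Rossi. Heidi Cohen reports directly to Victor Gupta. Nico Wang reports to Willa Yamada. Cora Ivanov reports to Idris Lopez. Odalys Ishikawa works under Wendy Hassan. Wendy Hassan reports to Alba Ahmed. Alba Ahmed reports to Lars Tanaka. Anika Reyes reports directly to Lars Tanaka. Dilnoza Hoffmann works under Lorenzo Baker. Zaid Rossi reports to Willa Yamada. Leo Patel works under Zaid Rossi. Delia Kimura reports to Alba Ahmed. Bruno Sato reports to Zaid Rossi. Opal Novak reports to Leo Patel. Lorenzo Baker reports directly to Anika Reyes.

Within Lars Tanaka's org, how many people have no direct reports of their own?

4

The people in Lars Tanaka's organization with no one reporting to them are Dilnoza Hoffmann, Heidi Cohen, Odalys Ishikawa, Delia Kimura. That is 4.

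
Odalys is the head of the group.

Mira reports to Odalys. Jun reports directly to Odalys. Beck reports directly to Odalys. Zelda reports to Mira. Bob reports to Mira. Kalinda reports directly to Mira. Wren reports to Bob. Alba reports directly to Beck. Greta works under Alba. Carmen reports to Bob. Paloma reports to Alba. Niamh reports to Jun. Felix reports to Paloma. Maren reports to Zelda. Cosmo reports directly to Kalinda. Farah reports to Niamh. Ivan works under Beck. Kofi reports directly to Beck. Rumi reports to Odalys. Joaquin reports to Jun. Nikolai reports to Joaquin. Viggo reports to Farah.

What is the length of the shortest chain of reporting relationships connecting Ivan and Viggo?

6

Ivan is 2 levels below Odalys, and Viggo is 4 levels below Odalys (their lowest common manager). The shortest path runs up from Ivan to Odalys and back down to Viggo: 2 + 4 = 6 links.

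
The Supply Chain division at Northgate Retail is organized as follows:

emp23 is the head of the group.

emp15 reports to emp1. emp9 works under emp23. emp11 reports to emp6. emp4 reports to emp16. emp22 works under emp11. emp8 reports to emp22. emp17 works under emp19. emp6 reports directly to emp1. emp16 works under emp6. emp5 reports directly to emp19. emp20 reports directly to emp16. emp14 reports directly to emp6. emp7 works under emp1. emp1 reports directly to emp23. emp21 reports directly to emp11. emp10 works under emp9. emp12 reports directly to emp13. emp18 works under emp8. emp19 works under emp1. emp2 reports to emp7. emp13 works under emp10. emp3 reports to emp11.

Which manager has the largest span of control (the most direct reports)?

emp1

Direct-report counts: emp23 has 2; emp9 has 1; emp10 has 1; emp13 has 1; emp1 has 4; emp19 has 2; emp7 has 1; emp6 has 3; emp16 has 2; emp11 has 3; emp22 has 1; emp8 has 1. The largest is 4, held by emp1.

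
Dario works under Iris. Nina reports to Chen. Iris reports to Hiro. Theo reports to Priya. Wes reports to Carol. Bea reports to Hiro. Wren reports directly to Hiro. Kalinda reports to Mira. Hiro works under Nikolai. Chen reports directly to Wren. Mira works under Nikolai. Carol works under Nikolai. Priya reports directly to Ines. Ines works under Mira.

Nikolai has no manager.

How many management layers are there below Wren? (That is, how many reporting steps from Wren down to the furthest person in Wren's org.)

The longest chain under Wren runs Wren → Chen → Nina, which is 2 levels below Wren.

2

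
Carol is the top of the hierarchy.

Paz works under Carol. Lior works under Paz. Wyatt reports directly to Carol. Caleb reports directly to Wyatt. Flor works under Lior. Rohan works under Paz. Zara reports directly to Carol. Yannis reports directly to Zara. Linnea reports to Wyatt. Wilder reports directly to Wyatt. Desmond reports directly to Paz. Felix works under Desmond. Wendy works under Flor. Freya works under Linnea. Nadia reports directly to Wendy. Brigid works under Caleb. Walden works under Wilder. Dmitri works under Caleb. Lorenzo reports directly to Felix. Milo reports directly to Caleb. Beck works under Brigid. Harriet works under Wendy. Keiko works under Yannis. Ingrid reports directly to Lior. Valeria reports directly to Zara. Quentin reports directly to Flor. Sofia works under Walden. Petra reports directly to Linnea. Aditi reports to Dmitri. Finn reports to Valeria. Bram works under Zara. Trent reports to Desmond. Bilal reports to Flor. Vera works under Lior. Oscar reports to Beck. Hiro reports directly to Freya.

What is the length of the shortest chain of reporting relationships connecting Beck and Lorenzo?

8

Beck is 4 levels below Carol, and Lorenzo is 4 levels below Carol (their lowest common manager). The shortest path runs up from Beck to Carol and back down to Lorenzo: 4 + 4 = 8 links.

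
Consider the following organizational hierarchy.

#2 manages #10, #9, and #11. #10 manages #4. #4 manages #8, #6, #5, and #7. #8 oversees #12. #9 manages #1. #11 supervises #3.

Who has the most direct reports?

#4

Direct-report counts: #2 has 3; #11 has 1; #9 has 1; #10 has 1; #4 has 4; #8 has 1. The largest is 4, held by #4.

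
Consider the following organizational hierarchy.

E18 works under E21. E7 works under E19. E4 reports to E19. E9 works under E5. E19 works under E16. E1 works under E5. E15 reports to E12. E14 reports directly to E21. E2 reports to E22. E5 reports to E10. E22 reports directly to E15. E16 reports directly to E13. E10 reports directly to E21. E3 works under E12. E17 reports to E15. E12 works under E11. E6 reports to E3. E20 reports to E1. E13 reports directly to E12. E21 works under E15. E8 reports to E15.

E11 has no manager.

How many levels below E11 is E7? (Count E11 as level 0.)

Chain from E7 up to E11: E7 → E19 → E16 → E13 → E12 → E11. That is 5 steps up, so E7 is 5 levels below E11.

5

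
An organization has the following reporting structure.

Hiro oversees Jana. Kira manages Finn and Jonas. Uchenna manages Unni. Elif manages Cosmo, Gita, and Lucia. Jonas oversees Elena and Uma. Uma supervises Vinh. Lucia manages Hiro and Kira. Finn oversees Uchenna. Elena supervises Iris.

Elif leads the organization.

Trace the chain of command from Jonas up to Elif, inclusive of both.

Jonas reports to Kira. Kira reports to Lucia. Lucia reports to Elif. Elif is at the top.

Jonas -> Kira -> Lucia -> Elif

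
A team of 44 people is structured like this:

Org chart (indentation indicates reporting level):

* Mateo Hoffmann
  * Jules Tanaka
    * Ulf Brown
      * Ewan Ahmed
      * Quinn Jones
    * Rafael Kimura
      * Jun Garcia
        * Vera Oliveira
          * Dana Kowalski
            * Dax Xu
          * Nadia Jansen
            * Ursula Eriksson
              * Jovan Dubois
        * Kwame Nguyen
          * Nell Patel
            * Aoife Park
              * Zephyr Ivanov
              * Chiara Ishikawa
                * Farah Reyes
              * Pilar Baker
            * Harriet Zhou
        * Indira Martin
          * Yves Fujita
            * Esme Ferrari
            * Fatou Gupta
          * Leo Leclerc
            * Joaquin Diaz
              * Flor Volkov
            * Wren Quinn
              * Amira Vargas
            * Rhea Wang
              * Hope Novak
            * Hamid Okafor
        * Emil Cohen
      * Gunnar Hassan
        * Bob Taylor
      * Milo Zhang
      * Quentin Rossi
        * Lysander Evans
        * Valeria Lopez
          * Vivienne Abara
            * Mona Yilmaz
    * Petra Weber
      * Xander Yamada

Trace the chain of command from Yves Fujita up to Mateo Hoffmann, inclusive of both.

Yves Fujita -> Indira Martin -> Jun Garcia -> Rafael Kimura -> Jules Tanaka -> Mateo Hoffmann

Yves Fujita reports to Indira Martin. Indira Martin reports to Jun Garcia. Jun Garcia reports to Rafael Kimura. Rafael Kimura reports to Jules Tanaka. Jules Tanaka reports to Mateo Hoffmann. Mateo Hoffmann is at the top.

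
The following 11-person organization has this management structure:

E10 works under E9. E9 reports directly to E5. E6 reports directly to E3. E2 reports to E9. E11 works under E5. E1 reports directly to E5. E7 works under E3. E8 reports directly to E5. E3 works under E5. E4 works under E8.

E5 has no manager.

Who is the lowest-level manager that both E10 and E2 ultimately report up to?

E9

E10's chain of managers is E9, E5. E2's chain of managers is E9, E5. The first manager that appears in both chains is E9.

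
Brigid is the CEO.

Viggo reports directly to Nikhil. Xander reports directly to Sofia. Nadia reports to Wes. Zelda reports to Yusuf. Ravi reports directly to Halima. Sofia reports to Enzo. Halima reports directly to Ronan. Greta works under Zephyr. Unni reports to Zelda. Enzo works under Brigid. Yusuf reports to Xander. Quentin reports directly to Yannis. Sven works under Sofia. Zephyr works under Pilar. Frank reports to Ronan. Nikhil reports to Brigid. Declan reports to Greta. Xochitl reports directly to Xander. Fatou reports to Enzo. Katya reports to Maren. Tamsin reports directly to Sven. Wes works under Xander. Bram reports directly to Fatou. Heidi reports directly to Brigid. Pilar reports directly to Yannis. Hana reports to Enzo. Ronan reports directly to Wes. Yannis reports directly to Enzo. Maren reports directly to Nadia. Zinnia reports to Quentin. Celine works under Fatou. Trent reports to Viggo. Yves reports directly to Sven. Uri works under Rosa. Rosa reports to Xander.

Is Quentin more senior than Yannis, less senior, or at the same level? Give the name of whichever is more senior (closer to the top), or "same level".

Quentin is 3 levels below Brigid; Yannis is 2. Yannis is higher.

Yannis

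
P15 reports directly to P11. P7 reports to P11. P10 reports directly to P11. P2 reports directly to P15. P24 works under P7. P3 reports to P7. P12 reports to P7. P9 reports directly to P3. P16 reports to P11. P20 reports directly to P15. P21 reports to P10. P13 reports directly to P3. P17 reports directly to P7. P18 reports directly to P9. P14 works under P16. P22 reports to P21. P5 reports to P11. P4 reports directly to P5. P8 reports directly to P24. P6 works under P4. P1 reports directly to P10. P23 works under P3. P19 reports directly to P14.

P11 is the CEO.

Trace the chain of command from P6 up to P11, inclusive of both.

P6 reports to P4. P4 reports to P5. P5 reports to P11. P11 is at the top.

P6 -> P4 -> P5 -> P11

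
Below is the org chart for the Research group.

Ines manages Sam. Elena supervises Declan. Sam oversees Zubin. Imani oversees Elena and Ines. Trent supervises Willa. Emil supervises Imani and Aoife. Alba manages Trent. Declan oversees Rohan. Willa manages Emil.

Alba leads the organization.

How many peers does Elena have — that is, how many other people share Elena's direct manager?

Elena reports to Imani. Imani's other direct reports are Ines — 1 peer.

1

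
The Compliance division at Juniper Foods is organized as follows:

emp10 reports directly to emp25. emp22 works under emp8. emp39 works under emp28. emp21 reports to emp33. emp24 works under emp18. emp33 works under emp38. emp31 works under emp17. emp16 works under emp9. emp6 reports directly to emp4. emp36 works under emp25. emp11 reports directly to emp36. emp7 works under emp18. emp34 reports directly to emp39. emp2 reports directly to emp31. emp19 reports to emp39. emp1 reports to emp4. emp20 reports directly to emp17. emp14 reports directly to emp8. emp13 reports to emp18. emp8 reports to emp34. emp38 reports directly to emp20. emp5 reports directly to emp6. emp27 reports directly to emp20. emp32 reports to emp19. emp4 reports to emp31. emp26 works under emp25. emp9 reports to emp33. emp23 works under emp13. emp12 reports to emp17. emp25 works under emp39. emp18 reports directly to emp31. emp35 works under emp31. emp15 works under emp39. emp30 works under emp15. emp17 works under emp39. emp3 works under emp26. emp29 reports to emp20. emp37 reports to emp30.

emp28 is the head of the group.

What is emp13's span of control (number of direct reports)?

emp13 directly manages emp23. That is 1 direct report.

1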